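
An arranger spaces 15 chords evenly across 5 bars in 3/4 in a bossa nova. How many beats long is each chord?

5 bars × 3 beats/bar = 15 beats total.
15 beats ÷ 15 chords = 1 beats per chord.
(That is a quarter note.)

1 beat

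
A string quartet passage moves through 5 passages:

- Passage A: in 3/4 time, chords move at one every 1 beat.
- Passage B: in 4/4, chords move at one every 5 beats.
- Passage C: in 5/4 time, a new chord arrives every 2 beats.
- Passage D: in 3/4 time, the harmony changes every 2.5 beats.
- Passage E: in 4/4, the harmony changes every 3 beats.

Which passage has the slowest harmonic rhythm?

A: 3/1 = 3 chords/bar.
B: 4/5 = 0.8 chords/bar.
C: 5/2 = 2.5 chords/bar.
D: 3/2.5 = 1.2 chords/bar.
E: 4/3 = 4/3 chords/bar.
Slowest is B at 0.8 chords/bar.

Passage B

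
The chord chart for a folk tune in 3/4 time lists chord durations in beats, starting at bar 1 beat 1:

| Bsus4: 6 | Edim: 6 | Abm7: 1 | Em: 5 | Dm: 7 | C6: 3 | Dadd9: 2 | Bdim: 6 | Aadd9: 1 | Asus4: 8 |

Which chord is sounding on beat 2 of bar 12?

Bdim

Beat 2 of bar 12 is beat (12−1)×3 + 2 = 35 overall.
Running totals: Bsus4 ends at 6, Edim ends at 12, Abm7 ends at 13, Em ends at 18, Dm ends at 25, C6 ends at 28, Dadd9 ends at 30, Bdim ends at 36.
Beat 35 falls within Bdim.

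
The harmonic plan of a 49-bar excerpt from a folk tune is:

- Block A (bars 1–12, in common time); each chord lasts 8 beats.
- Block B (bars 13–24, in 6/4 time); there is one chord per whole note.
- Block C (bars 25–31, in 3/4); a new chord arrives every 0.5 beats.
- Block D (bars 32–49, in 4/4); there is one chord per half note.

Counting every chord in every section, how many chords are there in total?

102 chords

A: 12 bars × 4 beats = 48 beats; 8 beats/chord → 6 chords.
B: 12 bars × 6 beats = 72 beats; 4 beats/chord → 18 chords.
C: 7 bars × 3 beats = 21 beats; 0.5 beats/chord → 42 chords.
D: 18 bars × 4 beats = 72 beats; 2 beats/chord → 36 chords.
Total: 6 + 18 + 42 + 36 = 102.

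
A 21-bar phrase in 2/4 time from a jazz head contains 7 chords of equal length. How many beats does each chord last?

6 beats

21 bars × 2 beats/bar = 42 beats total.
42 beats ÷ 7 chords = 6 beats per chord.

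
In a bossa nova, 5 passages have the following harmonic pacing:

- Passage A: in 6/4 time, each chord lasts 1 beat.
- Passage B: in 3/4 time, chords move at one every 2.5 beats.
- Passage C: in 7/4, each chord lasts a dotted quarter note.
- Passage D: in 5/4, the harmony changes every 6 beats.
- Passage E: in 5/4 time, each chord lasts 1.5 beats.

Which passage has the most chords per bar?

A: 6/1 = 6 chords/bar.
B: 3/2.5 = 1.2 chords/bar.
C: 7/1.5 = 14/3 chords/bar.
D: 5/6 = 5/6 chords/bar.
E: 5/1.5 = 10/3 chords/bar.
Fastest is A at 6 chords/bar.

Passage A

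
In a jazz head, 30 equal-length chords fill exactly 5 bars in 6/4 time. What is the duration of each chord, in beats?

1 beat

5 bars × 6 beats/bar = 30 beats total.
30 beats ÷ 30 chords = 1 beats per chord.
(That is a quarter note.)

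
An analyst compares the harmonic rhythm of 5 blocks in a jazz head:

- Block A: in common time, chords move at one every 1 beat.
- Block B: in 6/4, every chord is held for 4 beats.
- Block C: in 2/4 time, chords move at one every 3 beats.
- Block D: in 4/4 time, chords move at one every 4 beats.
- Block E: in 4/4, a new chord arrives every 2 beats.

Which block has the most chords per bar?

Block A

A: each chord is 1 beat in 4/4, so 4 per bar.
B: each chord is 4 beats in 6/4, so 1.5 per bar.
C: each chord is 3 beats in 2/4, so 2/3 per bar.
D: each chord is 4 beats in 4/4, so 1 per bar.
E: each chord is 2 beats in 4/4, so 2 per bar.
Fastest is A at 4 chords/bar.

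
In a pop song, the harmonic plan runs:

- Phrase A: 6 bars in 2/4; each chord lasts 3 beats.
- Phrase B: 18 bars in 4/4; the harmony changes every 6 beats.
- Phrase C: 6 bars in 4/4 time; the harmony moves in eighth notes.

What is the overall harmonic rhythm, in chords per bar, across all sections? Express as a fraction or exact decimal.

32/15 chords per bar

A: 6 × 2 = 12 beats ÷ 3 = 4 chords.
B: 18 × 4 = 72 beats ÷ 6 = 12 chords.
C: 6 × 4 = 24 beats ÷ 0.5 = 48 chords.
Overall: 64 chords over 30 bars → 64/30 = 32/15 chords per bar.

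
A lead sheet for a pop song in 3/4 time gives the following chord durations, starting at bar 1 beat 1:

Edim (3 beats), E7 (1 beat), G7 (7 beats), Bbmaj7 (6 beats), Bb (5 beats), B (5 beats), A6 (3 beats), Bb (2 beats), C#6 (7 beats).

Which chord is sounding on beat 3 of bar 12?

C#6

Beat 3 of bar 12 is beat (12−1)×3 + 3 = 36 overall.
Running totals: Edim ends at 3, E7 ends at 4, G7 ends at 11, Bbmaj7 ends at 17, Bb ends at 22, B ends at 27, A6 ends at 30, Bb ends at 32, C#6 ends at 39.
Beat 36 falls within C#6.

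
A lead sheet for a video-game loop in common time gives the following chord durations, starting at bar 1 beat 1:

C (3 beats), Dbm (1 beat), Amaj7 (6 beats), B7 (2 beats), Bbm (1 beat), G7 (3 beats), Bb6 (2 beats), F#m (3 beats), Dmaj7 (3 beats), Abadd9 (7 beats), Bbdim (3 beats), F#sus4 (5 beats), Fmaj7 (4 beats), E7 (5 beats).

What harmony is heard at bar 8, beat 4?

Bbdim

Beat 4 of bar 8 is beat (8−1)×4 + 4 = 32 overall.
Running totals: C ends at 3, Dbm ends at 4, Amaj7 ends at 10, B7 ends at 12, Bbm ends at 13, G7 ends at 16, Bb6 ends at 18, F#m ends at 21, Dmaj7 ends at 24, Abadd9 ends at 31, Bbdim ends at 34.
Beat 32 falls within Bbdim.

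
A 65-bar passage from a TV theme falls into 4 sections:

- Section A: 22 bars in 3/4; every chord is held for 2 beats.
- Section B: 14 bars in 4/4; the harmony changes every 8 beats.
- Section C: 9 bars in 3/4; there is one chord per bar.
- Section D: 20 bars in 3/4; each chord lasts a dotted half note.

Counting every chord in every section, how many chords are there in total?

A has 66 beats and chords last 2 each, so 33 chords.
B has 56 beats and chords last 8 each, so 7 chords.
C has 27 beats and chords last 3 each, so 9 chords.
D has 60 beats and chords last 3 each, so 20 chords.
Total: 33 + 7 + 9 + 20 = 69.

69 chords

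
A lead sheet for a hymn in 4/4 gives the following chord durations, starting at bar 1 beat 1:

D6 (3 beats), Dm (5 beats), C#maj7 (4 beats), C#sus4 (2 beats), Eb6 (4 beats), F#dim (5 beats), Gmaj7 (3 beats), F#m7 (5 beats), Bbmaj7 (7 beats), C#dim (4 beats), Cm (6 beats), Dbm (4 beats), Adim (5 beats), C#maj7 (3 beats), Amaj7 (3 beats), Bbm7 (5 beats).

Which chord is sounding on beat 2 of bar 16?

Amaj7

Beat 2 of bar 16 is beat (16−1)×4 + 2 = 62 overall.
Running totals: D6 ends at 3, Dm ends at 8, C#maj7 ends at 12, C#sus4 ends at 14, Eb6 ends at 18, F#dim ends at 23, Gmaj7 ends at 26, F#m7 ends at 31, Bbmaj7 ends at 38, C#dim ends at 42, Cm ends at 48, Dbm ends at 52, Adim ends at 57, C#maj7 ends at 60, Amaj7 ends at 63.
Beat 62 falls within Amaj7.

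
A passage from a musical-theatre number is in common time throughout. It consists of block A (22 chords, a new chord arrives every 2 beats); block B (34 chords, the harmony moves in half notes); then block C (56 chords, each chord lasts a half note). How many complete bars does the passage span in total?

A: 22 × 2 = 44 beats = 11 bars.
B: 34 × 2 = 68 beats = 17 bars.
C: 56 × 2 = 112 beats = 28 bars.
Total: 11 + 17 + 28 = 56 bars.

56 bars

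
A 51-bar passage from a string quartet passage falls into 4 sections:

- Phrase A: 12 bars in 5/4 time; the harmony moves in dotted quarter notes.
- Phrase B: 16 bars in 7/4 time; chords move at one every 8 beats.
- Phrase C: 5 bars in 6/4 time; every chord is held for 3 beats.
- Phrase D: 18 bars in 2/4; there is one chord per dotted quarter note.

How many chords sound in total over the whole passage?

A has 60 beats and chords last 1.5 each, so 40 chords.
B has 112 beats and chords last 8 each, so 14 chords.
C has 30 beats and chords last 3 each, so 10 chords.
D has 36 beats and chords last 1.5 each, so 24 chords.
Total: 40 + 14 + 10 + 24 = 88.

88 chords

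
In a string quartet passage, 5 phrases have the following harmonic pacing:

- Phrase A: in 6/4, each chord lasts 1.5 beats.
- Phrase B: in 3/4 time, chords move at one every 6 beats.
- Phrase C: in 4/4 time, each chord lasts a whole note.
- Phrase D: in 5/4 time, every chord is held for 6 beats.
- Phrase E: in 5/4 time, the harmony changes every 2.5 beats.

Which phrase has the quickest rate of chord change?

A: 6/1.5 = 4 chords/bar.
B: 3/6 = 0.5 chords/bar.
C: 4/4 = 1 chord/bar.
D: 5/6 = 5/6 chords/bar.
E: 5/2.5 = 2 chords/bar.
Fastest is A at 4 chords/bar.

Phrase A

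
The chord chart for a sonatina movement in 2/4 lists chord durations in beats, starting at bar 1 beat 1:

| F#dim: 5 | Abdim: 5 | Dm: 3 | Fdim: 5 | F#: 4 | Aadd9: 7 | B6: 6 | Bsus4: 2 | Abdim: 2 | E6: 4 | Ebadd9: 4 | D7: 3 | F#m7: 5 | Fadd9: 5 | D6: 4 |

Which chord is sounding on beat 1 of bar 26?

Beat 1 of bar 26 is beat (26−1)×2 + 1 = 51 overall.
Running totals: F#dim ends at 5, Abdim ends at 10, Dm ends at 13, Fdim ends at 18, F# ends at 22, Aadd9 ends at 29, B6 ends at 35, Bsus4 ends at 37, Abdim ends at 39, E6 ends at 43, Ebadd9 ends at 47, D7 ends at 50, F#m7 ends at 55.
Beat 51 falls within F#m7.

F#m7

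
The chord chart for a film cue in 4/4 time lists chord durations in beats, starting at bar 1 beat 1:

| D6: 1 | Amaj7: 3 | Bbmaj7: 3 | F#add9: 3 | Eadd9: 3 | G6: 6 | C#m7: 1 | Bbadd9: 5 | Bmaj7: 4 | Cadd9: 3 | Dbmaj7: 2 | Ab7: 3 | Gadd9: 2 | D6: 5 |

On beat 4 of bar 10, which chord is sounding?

D6

Beat 4 of bar 10 is beat (10−1)×4 + 4 = 40 overall.
Running totals: D6 ends at 1, Amaj7 ends at 4, Bbmaj7 ends at 7, F#add9 ends at 10, Eadd9 ends at 13, G6 ends at 19, C#m7 ends at 20, Bbadd9 ends at 25, Bmaj7 ends at 29, Cadd9 ends at 32, Dbmaj7 ends at 34, Ab7 ends at 37, Gadd9 ends at 39, D6 ends at 44.
Beat 40 falls within D6.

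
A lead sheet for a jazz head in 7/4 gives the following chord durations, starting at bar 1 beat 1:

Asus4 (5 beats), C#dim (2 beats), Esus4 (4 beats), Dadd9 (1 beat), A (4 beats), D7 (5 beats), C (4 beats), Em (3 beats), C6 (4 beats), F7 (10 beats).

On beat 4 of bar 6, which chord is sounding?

Beat 4 of bar 6 is beat (6−1)×7 + 4 = 39 overall.
Running totals: Asus4 ends at 5, C#dim ends at 7, Esus4 ends at 11, Dadd9 ends at 12, A ends at 16, D7 ends at 21, C ends at 25, Em ends at 28, C6 ends at 32, F7 ends at 42.
Beat 39 falls within F7.

F7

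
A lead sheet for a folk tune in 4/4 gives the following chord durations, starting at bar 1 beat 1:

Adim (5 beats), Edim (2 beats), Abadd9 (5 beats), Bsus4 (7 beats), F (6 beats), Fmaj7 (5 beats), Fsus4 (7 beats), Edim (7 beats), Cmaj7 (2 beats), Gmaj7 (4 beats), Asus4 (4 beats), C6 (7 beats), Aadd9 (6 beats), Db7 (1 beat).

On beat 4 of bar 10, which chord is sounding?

Beat 4 of bar 10 is beat (10−1)×4 + 4 = 40 overall.
Running totals: Adim ends at 5, Edim ends at 7, Abadd9 ends at 12, Bsus4 ends at 19, F ends at 25, Fmaj7 ends at 30, Fsus4 ends at 37, Edim ends at 44.
Beat 40 falls within Edim.

Edim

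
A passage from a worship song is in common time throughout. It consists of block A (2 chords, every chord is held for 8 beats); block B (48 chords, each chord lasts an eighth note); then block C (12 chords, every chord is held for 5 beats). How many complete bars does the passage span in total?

25 bars

A: 2 × 8 = 16 beats = 4 bars.
B: 48 × 0.5 = 24 beats = 6 bars.
C: 12 × 5 = 60 beats = 15 bars.
Total: 4 + 6 + 15 = 25 bars.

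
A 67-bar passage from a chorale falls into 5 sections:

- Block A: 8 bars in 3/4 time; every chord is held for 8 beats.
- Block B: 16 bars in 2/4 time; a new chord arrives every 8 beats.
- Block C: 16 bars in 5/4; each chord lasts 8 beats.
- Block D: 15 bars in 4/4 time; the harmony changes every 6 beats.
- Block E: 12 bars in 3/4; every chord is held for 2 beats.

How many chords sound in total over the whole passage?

A has 24 beats and chords last 8 each, so 3 chords.
B has 32 beats and chords last 8 each, so 4 chords.
C has 80 beats and chords last 8 each, so 10 chords.
D has 60 beats and chords last 6 each, so 10 chords.
E has 36 beats and chords last 2 each, so 18 chords.
Total: 3 + 4 + 10 + 10 + 18 = 45.

45 chords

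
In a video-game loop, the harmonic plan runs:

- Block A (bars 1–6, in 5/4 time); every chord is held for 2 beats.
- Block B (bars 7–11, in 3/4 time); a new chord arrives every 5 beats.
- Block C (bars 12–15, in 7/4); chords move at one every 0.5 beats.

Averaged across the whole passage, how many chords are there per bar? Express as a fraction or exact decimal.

A: 6 bars of 5 beats is 30 beats; at 2 beats each that's 15 chords.
B: 5 bars of 3 beats is 15 beats; at 5 beats each that's 3 chords.
C: 4 bars of 7 beats is 28 beats; at 0.5 beats each that's 56 chords.
Overall: 74 chords over 15 bars → 74/15 = 74/15 chords per bar.

74/15 chords per bar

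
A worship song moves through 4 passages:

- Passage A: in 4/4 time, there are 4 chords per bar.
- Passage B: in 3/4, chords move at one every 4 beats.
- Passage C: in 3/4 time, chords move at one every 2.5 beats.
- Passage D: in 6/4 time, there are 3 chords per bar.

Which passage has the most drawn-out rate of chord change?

A: 4 beats/bar ÷ 1 beat/chord = 4 chords/bar.
B: 3 beats/bar ÷ 4 beats/chord = 0.75 chords/bar.
C: 3 beats/bar ÷ 2.5 beats/chord = 1.2 chords/bar.
D: 6 beats/bar ÷ 2 beats/chord = 3 chords/bar.
Slowest is B at 0.75 chords/bar.

Passage B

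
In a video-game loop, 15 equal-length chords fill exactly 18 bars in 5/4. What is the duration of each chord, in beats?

6 beats

18 bars × 5 beats/bar = 90 beats total.
90 beats ÷ 15 chords = 6 beats per chord.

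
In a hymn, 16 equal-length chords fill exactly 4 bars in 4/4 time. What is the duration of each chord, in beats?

4 bars × 4 beats/bar = 16 beats total.
16 beats ÷ 16 chords = 1 beats per chord.
(That is a quarter note.)

1 beat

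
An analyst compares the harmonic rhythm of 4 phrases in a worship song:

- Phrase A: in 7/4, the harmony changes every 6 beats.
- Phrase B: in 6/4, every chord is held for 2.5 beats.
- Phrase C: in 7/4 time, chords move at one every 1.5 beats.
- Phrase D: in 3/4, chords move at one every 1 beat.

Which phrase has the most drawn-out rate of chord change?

Phrase A

A: 7/6 = 7/6 chords/bar.
B: 6/2.5 = 2.4 chords/bar.
C: 7/1.5 = 14/3 chords/bar.
D: 3/1 = 3 chords/bar.
Slowest is A at 7/6 chords/bar.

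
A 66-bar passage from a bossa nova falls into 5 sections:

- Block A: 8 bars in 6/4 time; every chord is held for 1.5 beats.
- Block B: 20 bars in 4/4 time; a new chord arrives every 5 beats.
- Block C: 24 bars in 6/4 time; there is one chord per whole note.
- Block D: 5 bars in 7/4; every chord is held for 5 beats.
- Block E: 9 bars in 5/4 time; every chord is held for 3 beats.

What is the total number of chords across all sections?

A: 8 bars × 6 beats = 48 beats; 1.5 beats/chord → 32 chords.
B: 20 bars × 4 beats = 80 beats; 5 beats/chord → 16 chords.
C: 24 bars × 6 beats = 144 beats; 4 beats/chord → 36 chords.
D: 5 bars × 7 beats = 35 beats; 5 beats/chord → 7 chords.
E: 9 bars × 5 beats = 45 beats; 3 beats/chord → 15 chords.
Total: 32 + 16 + 36 + 7 + 15 = 106.

106 chords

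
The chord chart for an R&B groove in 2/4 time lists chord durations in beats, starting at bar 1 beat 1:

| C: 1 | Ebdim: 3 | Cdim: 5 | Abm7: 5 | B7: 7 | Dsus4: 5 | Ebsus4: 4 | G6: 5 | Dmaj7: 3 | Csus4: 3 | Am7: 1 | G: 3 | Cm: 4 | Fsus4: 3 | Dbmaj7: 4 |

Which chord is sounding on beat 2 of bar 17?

G6

Beat 2 of bar 17 is beat (17−1)×2 + 2 = 34 overall.
Running totals: C ends at 1, Ebdim ends at 4, Cdim ends at 9, Abm7 ends at 14, B7 ends at 21, Dsus4 ends at 26, Ebsus4 ends at 30, G6 ends at 35.
Beat 34 falls within G6.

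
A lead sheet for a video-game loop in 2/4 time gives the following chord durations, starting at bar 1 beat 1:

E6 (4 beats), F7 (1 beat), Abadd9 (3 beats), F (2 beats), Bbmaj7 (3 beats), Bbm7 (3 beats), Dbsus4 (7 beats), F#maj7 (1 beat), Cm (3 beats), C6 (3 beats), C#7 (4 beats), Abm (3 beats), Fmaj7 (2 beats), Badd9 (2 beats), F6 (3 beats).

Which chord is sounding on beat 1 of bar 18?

Beat 1 of bar 18 is beat (18−1)×2 + 1 = 35 overall.
Running totals: E6 ends at 4, F7 ends at 5, Abadd9 ends at 8, F ends at 10, Bbmaj7 ends at 13, Bbm7 ends at 16, Dbsus4 ends at 23, F#maj7 ends at 24, Cm ends at 27, C6 ends at 30, C#7 ends at 34, Abm ends at 37.
Beat 35 falls within Abm.

Abm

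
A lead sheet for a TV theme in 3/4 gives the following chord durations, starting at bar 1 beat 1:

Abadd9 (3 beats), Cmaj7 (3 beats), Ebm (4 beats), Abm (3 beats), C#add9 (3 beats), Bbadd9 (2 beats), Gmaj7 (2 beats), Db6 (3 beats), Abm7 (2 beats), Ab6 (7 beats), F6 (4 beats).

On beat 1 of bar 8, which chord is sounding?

Beat 1 of bar 8 is beat (8−1)×3 + 1 = 22 overall.
Running totals: Abadd9 ends at 3, Cmaj7 ends at 6, Ebm ends at 10, Abm ends at 13, C#add9 ends at 16, Bbadd9 ends at 18, Gmaj7 ends at 20, Db6 ends at 23.
Beat 22 falls within Db6.

Db6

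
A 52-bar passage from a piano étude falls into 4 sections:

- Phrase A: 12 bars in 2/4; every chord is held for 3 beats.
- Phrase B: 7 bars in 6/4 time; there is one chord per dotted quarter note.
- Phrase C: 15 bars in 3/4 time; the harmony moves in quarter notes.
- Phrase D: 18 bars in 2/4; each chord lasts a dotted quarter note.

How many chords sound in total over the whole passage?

A: 12·2 = 24 beats, 24/3 = 8 chords.
B: 7·6 = 42 beats, 42/1.5 = 28 chords.
C: 15·3 = 45 beats, 45/1 = 45 chords.
D: 18·2 = 36 beats, 36/1.5 = 24 chords.
Total: 8 + 28 + 45 + 24 = 105.

105 chords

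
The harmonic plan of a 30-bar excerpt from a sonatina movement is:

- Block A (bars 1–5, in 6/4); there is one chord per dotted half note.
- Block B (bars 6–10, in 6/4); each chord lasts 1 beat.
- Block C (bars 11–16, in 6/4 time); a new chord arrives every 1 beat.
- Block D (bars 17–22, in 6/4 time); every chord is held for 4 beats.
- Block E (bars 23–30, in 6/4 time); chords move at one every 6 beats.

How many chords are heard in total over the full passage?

93 chords

A: 5·6 = 30 beats, 30/3 = 10 chords.
B: 5·6 = 30 beats, 30/1 = 30 chords.
C: 6·6 = 36 beats, 36/1 = 36 chords.
D: 6·6 = 36 beats, 36/4 = 9 chords.
E: 8·6 = 48 beats, 48/6 = 8 chords.
Total: 10 + 30 + 36 + 9 + 8 = 93.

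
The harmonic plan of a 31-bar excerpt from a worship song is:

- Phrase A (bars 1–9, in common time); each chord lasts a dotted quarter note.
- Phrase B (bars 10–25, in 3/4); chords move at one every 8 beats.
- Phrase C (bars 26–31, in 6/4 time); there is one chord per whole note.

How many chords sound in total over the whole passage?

39 chords

A: 9·4 = 36 beats, 36/1.5 = 24 chords.
B: 16·3 = 48 beats, 48/8 = 6 chords.
C: 6·6 = 36 beats, 36/4 = 9 chords.
Total: 24 + 6 + 9 = 39.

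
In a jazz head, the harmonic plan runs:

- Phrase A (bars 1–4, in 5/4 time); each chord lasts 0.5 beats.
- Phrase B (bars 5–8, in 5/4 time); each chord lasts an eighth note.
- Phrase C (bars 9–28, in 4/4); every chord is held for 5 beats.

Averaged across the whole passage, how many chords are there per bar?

24/7 chords per bar

A: 4 × 5 = 20 beats ÷ 0.5 = 40 chords.
B: 4 × 5 = 20 beats ÷ 0.5 = 40 chords.
C: 20 × 4 = 80 beats ÷ 5 = 16 chords.
Overall: 96 chords over 28 bars → 96/28 = 24/7 chords per bar.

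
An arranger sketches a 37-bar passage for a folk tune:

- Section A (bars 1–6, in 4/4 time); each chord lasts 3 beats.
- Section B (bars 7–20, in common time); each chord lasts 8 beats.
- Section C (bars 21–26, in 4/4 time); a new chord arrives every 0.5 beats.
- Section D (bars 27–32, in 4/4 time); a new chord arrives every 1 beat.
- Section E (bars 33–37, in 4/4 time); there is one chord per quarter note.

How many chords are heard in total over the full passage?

A: 6·4 = 24 beats, 24/3 = 8 chords.
B: 14·4 = 56 beats, 56/8 = 7 chords.
C: 6·4 = 24 beats, 24/0.5 = 48 chords.
D: 6·4 = 24 beats, 24/1 = 24 chords.
E: 5·4 = 20 beats, 20/1 = 20 chords.
Total: 8 + 7 + 48 + 24 + 20 = 107.

107 chords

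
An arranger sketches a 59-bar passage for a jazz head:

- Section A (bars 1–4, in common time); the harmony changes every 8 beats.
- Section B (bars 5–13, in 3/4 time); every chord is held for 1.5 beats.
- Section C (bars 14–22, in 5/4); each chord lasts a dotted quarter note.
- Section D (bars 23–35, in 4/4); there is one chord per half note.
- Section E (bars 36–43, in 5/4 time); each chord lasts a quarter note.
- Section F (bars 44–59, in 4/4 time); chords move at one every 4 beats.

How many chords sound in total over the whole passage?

132 chords

A has 16 beats and chords last 8 each, so 2 chords.
B has 27 beats and chords last 1.5 each, so 18 chords.
C has 45 beats and chords last 1.5 each, so 30 chords.
D has 52 beats and chords last 2 each, so 26 chords.
E has 40 beats and chords last 1 each, so 40 chords.
F has 64 beats and chords last 4 each, so 16 chords.
Total: 2 + 18 + 30 + 26 + 40 + 16 = 132.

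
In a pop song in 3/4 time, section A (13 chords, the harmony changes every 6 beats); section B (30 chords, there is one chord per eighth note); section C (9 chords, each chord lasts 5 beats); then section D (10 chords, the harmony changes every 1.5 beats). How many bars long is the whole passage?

A: 13 × 6 = 78 beats = 26 bars.
B: 30 × 0.5 = 15 beats = 5 bars.
C: 9 × 5 = 45 beats = 15 bars.
D: 10 × 1.5 = 15 beats = 5 bars.
Total: 26 + 5 + 15 + 5 = 51 bars.

51 bars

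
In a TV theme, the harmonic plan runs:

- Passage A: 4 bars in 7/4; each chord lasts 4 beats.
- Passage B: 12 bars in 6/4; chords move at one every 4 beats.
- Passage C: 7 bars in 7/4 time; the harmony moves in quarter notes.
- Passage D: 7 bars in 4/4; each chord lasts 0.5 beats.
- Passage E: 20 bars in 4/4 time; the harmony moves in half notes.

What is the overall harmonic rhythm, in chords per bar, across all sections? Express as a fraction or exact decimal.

3.4 chords per bar

A: 4 bars of 7 beats is 28 beats; at 4 beats each that's 7 chords.
B: 12 bars of 6 beats is 72 beats; at 4 beats each that's 18 chords.
C: 7 bars of 7 beats is 49 beats; at 1 beat each that's 49 chords.
D: 7 bars of 4 beats is 28 beats; at 0.5 beats each that's 56 chords.
E: 20 bars of 4 beats is 80 beats; at 2 beats each that's 40 chords.
Overall: 170 chords over 50 bars → 170/50 = 3.4 chords per bar.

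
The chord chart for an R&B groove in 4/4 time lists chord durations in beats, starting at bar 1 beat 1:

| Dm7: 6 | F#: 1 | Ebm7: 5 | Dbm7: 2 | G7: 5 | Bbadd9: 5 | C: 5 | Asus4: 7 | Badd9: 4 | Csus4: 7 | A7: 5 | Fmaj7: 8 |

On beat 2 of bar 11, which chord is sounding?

Csus4

Beat 2 of bar 11 is beat (11−1)×4 + 2 = 42 overall.
Running totals: Dm7 ends at 6, F# ends at 7, Ebm7 ends at 12, Dbm7 ends at 14, G7 ends at 19, Bbadd9 ends at 24, C ends at 29, Asus4 ends at 36, Badd9 ends at 40, Csus4 ends at 47.
Beat 42 falls within Csus4.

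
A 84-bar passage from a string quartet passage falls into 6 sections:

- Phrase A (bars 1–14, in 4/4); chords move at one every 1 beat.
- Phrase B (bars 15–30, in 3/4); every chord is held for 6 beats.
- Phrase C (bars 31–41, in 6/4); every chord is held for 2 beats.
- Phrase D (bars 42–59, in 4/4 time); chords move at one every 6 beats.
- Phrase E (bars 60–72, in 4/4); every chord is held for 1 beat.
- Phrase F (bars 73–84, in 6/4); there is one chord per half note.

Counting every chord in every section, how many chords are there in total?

197 chords

A: 14 bars × 4 beats = 56 beats; 1 beat/chord → 56 chords.
B: 16 bars × 3 beats = 48 beats; 6 beats/chord → 8 chords.
C: 11 bars × 6 beats = 66 beats; 2 beats/chord → 33 chords.
D: 18 bars × 4 beats = 72 beats; 6 beats/chord → 12 chords.
E: 13 bars × 4 beats = 52 beats; 1 beat/chord → 52 chords.
F: 12 bars × 6 beats = 72 beats; 2 beats/chord → 36 chords.
Total: 56 + 8 + 33 + 12 + 52 + 36 = 197.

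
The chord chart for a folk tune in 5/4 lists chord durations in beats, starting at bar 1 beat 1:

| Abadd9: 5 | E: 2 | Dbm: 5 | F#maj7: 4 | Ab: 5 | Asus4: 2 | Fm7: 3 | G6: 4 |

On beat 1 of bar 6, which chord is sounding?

Fm7

Beat 1 of bar 6 is beat (6−1)×5 + 1 = 26 overall.
Running totals: Abadd9 ends at 5, E ends at 7, Dbm ends at 12, F#maj7 ends at 16, Ab ends at 21, Asus4 ends at 23, Fm7 ends at 26.
Beat 26 falls within Fm7.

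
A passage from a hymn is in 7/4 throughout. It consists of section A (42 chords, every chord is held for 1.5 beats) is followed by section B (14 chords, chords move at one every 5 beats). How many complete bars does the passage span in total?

A: 42 × 1.5 = 63 beats = 9 bars.
B: 14 × 5 = 70 beats = 10 bars.
Total: 9 + 10 = 19 bars.

19 bars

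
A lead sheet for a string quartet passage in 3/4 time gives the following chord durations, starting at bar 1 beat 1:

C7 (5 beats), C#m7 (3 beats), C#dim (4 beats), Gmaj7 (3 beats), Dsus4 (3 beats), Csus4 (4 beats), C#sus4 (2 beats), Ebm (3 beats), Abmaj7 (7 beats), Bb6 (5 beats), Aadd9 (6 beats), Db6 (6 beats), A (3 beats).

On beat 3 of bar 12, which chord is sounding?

Beat 3 of bar 12 is beat (12−1)×3 + 3 = 36 overall.
Running totals: C7 ends at 5, C#m7 ends at 8, C#dim ends at 12, Gmaj7 ends at 15, Dsus4 ends at 18, Csus4 ends at 22, C#sus4 ends at 24, Ebm ends at 27, Abmaj7 ends at 34, Bb6 ends at 39.
Beat 36 falls within Bb6.

Bb6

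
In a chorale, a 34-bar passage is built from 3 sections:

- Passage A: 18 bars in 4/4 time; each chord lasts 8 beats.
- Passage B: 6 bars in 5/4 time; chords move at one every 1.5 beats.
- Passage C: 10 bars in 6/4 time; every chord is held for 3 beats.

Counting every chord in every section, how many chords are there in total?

A: 18 bars × 4 beats = 72 beats; 8 beats/chord → 9 chords.
B: 6 bars × 5 beats = 30 beats; 1.5 beats/chord → 20 chords.
C: 10 bars × 6 beats = 60 beats; 3 beats/chord → 20 chords.
Total: 9 + 20 + 20 = 49.

49 chords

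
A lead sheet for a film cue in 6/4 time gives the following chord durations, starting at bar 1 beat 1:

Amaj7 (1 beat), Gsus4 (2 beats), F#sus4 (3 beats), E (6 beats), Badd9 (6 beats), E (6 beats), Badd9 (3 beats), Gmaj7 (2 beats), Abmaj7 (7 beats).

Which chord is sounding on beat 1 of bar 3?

Badd9

Beat 1 of bar 3 is beat (3−1)×6 + 1 = 13 overall.
Running totals: Amaj7 ends at 1, Gsus4 ends at 3, F#sus4 ends at 6, E ends at 12, Badd9 ends at 18.
Beat 13 falls within Badd9.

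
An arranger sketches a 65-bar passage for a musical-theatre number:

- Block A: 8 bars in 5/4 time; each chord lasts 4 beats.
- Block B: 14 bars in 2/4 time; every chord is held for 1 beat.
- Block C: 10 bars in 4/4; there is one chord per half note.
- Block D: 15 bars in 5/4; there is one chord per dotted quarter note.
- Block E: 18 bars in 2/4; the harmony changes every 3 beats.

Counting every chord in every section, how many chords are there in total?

120 chords

A: 8·5 = 40 beats, 40/4 = 10 chords.
B: 14·2 = 28 beats, 28/1 = 28 chords.
C: 10·4 = 40 beats, 40/2 = 20 chords.
D: 15·5 = 75 beats, 75/1.5 = 50 chords.
E: 18·2 = 36 beats, 36/3 = 12 chords.
Total: 10 + 28 + 20 + 50 + 12 = 120.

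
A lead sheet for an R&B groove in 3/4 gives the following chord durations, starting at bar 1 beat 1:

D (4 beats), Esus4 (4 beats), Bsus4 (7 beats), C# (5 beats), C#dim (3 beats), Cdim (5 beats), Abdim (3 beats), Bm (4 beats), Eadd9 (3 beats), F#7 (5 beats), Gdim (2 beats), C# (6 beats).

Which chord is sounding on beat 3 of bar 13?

F#7

Beat 3 of bar 13 is beat (13−1)×3 + 3 = 39 overall.
Running totals: D ends at 4, Esus4 ends at 8, Bsus4 ends at 15, C# ends at 20, C#dim ends at 23, Cdim ends at 28, Abdim ends at 31, Bm ends at 35, Eadd9 ends at 38, F#7 ends at 43.
Beat 39 falls within F#7.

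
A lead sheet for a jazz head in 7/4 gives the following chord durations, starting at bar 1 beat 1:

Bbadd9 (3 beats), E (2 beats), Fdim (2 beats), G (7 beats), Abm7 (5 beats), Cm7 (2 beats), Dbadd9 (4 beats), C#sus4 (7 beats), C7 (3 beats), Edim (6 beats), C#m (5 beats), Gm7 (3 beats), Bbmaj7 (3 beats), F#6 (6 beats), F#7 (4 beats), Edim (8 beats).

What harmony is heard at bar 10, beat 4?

Edim

Beat 4 of bar 10 is beat (10−1)×7 + 4 = 67 overall.
Running totals: Bbadd9 ends at 3, E ends at 5, Fdim ends at 7, G ends at 14, Abm7 ends at 19, Cm7 ends at 21, Dbadd9 ends at 25, C#sus4 ends at 32, C7 ends at 35, Edim ends at 41, C#m ends at 46, Gm7 ends at 49, Bbmaj7 ends at 52, F#6 ends at 58, F#7 ends at 62, Edim ends at 70.
Beat 67 falls within Edim.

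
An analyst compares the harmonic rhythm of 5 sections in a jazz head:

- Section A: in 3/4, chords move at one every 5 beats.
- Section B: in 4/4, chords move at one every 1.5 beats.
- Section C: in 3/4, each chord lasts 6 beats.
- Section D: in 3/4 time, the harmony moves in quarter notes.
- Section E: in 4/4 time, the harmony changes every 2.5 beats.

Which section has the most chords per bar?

A: each chord is 5 beats in 3/4, so 0.6 per bar.
B: each chord is 1.5 beats in 4/4, so 8/3 per bar.
C: each chord is 6 beats in 3/4, so 0.5 per bar.
D: each chord is 1 beat in 3/4, so 3 per bar.
E: each chord is 2.5 beats in 4/4, so 1.6 per bar.
Fastest is D at 3 chords/bar.

Section D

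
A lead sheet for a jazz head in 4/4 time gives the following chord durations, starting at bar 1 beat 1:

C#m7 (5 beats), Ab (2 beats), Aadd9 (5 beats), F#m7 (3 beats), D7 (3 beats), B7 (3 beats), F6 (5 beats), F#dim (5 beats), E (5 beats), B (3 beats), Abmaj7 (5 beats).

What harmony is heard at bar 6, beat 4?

Beat 4 of bar 6 is beat (6−1)×4 + 4 = 24 overall.
Running totals: C#m7 ends at 5, Ab ends at 7, Aadd9 ends at 12, F#m7 ends at 15, D7 ends at 18, B7 ends at 21, F6 ends at 26.
Beat 24 falls within F6.

F6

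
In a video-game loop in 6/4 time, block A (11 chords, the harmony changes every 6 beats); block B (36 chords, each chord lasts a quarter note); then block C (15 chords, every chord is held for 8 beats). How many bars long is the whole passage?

A: 11 × 6 = 66 beats = 11 bars.
B: 36 × 1 = 36 beats = 6 bars.
C: 15 × 8 = 120 beats = 20 bars.
Total: 11 + 6 + 20 = 37 bars.

37 bars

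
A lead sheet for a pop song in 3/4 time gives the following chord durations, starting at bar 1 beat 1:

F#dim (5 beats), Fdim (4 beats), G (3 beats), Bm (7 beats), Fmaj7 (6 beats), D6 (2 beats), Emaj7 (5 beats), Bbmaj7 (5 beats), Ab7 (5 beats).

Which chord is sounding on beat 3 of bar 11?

Bbmaj7

Beat 3 of bar 11 is beat (11−1)×3 + 3 = 33 overall.
Running totals: F#dim ends at 5, Fdim ends at 9, G ends at 12, Bm ends at 19, Fmaj7 ends at 25, D6 ends at 27, Emaj7 ends at 32, Bbmaj7 ends at 37.
Beat 33 falls within Bbmaj7.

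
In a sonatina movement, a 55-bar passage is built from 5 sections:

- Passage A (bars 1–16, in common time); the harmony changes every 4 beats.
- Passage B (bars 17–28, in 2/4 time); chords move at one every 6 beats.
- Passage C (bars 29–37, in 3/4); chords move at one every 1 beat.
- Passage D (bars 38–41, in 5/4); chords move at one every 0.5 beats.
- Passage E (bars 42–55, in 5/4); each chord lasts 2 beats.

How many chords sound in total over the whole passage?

122 chords

A: 16 bars × 4 beats = 64 beats; 4 beats/chord → 16 chords.
B: 12 bars × 2 beats = 24 beats; 6 beats/chord → 4 chords.
C: 9 bars × 3 beats = 27 beats; 1 beat/chord → 27 chords.
D: 4 bars × 5 beats = 20 beats; 0.5 beats/chord → 40 chords.
E: 14 bars × 5 beats = 70 beats; 2 beats/chord → 35 chords.
Total: 16 + 4 + 27 + 40 + 35 = 122.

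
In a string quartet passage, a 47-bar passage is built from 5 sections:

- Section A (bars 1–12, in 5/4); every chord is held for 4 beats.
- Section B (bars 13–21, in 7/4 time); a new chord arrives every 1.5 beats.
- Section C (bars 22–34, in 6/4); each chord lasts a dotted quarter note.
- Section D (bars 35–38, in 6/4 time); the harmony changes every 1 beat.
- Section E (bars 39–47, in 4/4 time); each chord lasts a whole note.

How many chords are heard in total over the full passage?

A: 12 bars × 5 beats = 60 beats; 4 beats/chord → 15 chords.
B: 9 bars × 7 beats = 63 beats; 1.5 beats/chord → 42 chords.
C: 13 bars × 6 beats = 78 beats; 1.5 beats/chord → 52 chords.
D: 4 bars × 6 beats = 24 beats; 1 beat/chord → 24 chords.
E: 9 bars × 4 beats = 36 beats; 4 beats/chord → 9 chords.
Total: 15 + 42 + 52 + 24 + 9 = 142.

142 chords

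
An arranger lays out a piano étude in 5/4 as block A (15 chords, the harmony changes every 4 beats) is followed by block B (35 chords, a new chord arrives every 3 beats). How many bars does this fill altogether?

33 bars

A: 15 × 4 = 60 beats = 12 bars.
B: 35 × 3 = 105 beats = 21 bars.
Total: 12 + 21 = 33 bars.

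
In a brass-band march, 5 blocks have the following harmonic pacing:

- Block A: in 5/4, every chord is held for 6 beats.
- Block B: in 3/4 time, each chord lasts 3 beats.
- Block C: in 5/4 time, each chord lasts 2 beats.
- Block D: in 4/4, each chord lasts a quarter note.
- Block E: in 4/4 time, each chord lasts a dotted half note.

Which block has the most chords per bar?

Block D

A: 5 beats/bar ÷ 6 beats/chord = 5/6 chords/bar.
B: 3 beats/bar ÷ 3 beats/chord = 1 chord/bar.
C: 5 beats/bar ÷ 2 beats/chord = 2.5 chords/bar.
D: 4 beats/bar ÷ 1 beat/chord = 4 chords/bar.
E: 4 beats/bar ÷ 3 beats/chord = 4/3 chords/bar.
Fastest is D at 4 chords/bar.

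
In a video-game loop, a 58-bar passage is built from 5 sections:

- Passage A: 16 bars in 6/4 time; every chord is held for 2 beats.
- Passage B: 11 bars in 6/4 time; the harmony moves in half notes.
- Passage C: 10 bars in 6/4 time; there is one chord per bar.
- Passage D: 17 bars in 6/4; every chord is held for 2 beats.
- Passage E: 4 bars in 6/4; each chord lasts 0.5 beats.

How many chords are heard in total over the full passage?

190 chords

A has 96 beats and chords last 2 each, so 48 chords.
B has 66 beats and chords last 2 each, so 33 chords.
C has 60 beats and chords last 6 each, so 10 chords.
D has 102 beats and chords last 2 each, so 51 chords.
E has 24 beats and chords last 0.5 each, so 48 chords.
Total: 48 + 33 + 10 + 51 + 48 = 190.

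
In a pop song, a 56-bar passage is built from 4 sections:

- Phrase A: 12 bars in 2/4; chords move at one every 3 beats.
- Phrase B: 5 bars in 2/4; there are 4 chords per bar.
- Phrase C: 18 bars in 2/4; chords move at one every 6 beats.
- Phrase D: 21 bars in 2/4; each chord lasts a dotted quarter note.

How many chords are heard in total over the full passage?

62 chords

A: 12·2 = 24 beats, 24/3 = 8 chords.
B: 5·2 = 10 beats, 10/0.5 = 20 chords.
C: 18·2 = 36 beats, 36/6 = 6 chords.
D: 21·2 = 42 beats, 42/1.5 = 28 chords.
Total: 8 + 20 + 6 + 28 = 62.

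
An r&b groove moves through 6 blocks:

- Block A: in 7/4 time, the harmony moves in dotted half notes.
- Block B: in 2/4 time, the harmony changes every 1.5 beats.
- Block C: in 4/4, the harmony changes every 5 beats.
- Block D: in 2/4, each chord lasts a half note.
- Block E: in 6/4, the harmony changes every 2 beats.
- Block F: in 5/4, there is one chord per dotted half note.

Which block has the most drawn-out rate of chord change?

A: each chord is 3 beats in 7/4, so 7/3 per bar.
B: each chord is 1.5 beats in 2/4, so 4/3 per bar.
C: each chord is 5 beats in 4/4, so 0.8 per bar.
D: each chord is 2 beats in 2/4, so 1 per bar.
E: each chord is 2 beats in 6/4, so 3 per bar.
F: each chord is 3 beats in 5/4, so 5/3 per bar.
Slowest is C at 0.8 chords/bar.

Block C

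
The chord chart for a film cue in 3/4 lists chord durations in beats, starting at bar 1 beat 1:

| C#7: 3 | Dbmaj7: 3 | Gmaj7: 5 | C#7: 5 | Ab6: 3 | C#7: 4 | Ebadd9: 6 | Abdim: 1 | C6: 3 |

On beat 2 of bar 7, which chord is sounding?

Beat 2 of bar 7 is beat (7−1)×3 + 2 = 20 overall.
Running totals: C#7 ends at 3, Dbmaj7 ends at 6, Gmaj7 ends at 11, C#7 ends at 16, Ab6 ends at 19, C#7 ends at 23.
Beat 20 falls within C#7.

C#7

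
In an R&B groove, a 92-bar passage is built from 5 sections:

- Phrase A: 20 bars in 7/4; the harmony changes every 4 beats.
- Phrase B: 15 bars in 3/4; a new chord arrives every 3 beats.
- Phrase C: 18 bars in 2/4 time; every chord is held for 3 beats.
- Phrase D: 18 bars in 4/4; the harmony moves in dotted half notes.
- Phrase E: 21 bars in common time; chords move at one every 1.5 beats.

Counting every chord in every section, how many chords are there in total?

142 chords

A: 20 bars × 7 beats = 140 beats; 4 beats/chord → 35 chords.
B: 15 bars × 3 beats = 45 beats; 3 beats/chord → 15 chords.
C: 18 bars × 2 beats = 36 beats; 3 beats/chord → 12 chords.
D: 18 bars × 4 beats = 72 beats; 3 beats/chord → 24 chords.
E: 21 bars × 4 beats = 84 beats; 1.5 beats/chord → 56 chords.
Total: 35 + 15 + 12 + 24 + 56 = 142.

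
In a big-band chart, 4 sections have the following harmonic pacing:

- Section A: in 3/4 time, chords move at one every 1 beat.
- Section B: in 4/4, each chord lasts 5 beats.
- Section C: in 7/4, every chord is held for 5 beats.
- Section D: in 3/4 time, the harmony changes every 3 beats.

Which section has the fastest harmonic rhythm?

A: 3 beats/bar ÷ 1 beat/chord = 3 chords/bar.
B: 4 beats/bar ÷ 5 beats/chord = 0.8 chords/bar.
C: 7 beats/bar ÷ 5 beats/chord = 1.4 chords/bar.
D: 3 beats/bar ÷ 3 beats/chord = 1 chord/bar.
Fastest is A at 3 chords/bar.

Section A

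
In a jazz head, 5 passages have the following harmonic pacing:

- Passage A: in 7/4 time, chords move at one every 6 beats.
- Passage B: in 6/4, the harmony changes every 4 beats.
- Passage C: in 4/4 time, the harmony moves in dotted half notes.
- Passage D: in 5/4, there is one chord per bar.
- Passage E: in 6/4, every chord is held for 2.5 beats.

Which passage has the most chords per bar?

A: 7 beats/bar ÷ 6 beats/chord = 7/6 chords/bar.
B: 6 beats/bar ÷ 4 beats/chord = 1.5 chords/bar.
C: 4 beats/bar ÷ 3 beats/chord = 4/3 chords/bar.
D: 5 beats/bar ÷ 5 beats/chord = 1 chord/bar.
E: 6 beats/bar ÷ 2.5 beats/chord = 2.4 chords/bar.
Fastest is E at 2.4 chords/bar.

Passage E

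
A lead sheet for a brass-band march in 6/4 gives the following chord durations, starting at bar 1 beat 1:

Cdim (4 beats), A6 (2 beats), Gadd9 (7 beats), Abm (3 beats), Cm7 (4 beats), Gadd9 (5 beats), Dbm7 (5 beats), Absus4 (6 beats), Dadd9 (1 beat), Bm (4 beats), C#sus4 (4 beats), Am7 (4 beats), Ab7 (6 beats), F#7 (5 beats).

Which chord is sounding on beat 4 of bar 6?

Beat 4 of bar 6 is beat (6−1)×6 + 4 = 34 overall.
Running totals: Cdim ends at 4, A6 ends at 6, Gadd9 ends at 13, Abm ends at 16, Cm7 ends at 20, Gadd9 ends at 25, Dbm7 ends at 30, Absus4 ends at 36.
Beat 34 falls within Absus4.

Absus4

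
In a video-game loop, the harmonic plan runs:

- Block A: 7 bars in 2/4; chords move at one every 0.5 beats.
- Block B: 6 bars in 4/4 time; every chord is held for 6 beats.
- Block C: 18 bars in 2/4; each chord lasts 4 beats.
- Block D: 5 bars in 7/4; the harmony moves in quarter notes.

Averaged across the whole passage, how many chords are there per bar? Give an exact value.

A: 7 × 2 = 14 beats ÷ 0.5 = 28 chords.
B: 6 × 4 = 24 beats ÷ 6 = 4 chords.
C: 18 × 2 = 36 beats ÷ 4 = 9 chords.
D: 5 × 7 = 35 beats ÷ 1 = 35 chords.
Overall: 76 chords over 36 bars → 76/36 = 19/9 chords per bar.

19/9 chords per bar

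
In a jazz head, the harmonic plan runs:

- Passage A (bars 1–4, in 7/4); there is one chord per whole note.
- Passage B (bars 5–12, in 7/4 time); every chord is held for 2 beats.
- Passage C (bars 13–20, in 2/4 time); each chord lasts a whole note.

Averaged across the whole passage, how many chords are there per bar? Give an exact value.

1.95 chords per bar

A: 4 bars of 7 beats is 28 beats; at 4 beats each that's 7 chords.
B: 8 bars of 7 beats is 56 beats; at 2 beats each that's 28 chords.
C: 8 bars of 2 beats is 16 beats; at 4 beats each that's 4 chords.
Overall: 39 chords over 20 bars → 39/20 = 1.95 chords per bar.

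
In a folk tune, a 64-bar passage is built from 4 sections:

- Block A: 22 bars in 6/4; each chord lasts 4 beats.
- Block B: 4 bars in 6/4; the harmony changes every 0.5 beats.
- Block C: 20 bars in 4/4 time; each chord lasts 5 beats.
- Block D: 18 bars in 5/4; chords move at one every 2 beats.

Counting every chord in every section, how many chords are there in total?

A has 132 beats and chords last 4 each, so 33 chords.
B has 24 beats and chords last 0.5 each, so 48 chords.
C has 80 beats and chords last 5 each, so 16 chords.
D has 90 beats and chords last 2 each, so 45 chords.
Total: 33 + 48 + 16 + 45 = 142.

142 chords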